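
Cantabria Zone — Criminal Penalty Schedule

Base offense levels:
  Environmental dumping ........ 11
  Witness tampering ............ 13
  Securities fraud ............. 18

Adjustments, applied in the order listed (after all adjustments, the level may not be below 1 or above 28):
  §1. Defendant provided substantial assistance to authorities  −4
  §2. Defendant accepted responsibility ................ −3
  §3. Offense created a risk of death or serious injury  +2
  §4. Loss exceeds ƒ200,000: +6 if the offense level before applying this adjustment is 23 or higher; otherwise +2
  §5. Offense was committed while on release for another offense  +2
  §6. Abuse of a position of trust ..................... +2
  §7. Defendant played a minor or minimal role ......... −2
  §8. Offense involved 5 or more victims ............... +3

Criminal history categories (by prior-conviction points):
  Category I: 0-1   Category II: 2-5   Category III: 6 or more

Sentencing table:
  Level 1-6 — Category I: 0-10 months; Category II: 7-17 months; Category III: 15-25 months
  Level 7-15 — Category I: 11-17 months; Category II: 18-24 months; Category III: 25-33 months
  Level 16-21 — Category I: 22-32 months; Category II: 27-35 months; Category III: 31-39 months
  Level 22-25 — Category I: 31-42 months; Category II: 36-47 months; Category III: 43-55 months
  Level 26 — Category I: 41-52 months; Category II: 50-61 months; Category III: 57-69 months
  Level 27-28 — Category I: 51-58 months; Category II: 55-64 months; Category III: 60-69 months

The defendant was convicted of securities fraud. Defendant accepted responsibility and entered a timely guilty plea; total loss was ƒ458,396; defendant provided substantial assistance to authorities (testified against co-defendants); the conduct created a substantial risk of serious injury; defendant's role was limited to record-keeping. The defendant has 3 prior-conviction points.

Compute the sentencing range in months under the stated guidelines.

18-24 months

Base offense level for securities fraud: 18.
§1 applies: 18 − 4 = 14.
§2 applies: 14 − 3 = 11.
§3 applies: 11 + 2 = 13.
§4 applies (level before this adjustment is 13 < 23, so +2): 13 + 2 = 15.
§6 does not apply.
§7 applies: 15 − 2 = 13.
§8 does not apply.
Final offense level: 13.
Criminal history: 3 prior points → Category II (2-5).
Level 13 falls in the 7-15 band.
Grid: Level 7-15 × Category II = 18-24 months.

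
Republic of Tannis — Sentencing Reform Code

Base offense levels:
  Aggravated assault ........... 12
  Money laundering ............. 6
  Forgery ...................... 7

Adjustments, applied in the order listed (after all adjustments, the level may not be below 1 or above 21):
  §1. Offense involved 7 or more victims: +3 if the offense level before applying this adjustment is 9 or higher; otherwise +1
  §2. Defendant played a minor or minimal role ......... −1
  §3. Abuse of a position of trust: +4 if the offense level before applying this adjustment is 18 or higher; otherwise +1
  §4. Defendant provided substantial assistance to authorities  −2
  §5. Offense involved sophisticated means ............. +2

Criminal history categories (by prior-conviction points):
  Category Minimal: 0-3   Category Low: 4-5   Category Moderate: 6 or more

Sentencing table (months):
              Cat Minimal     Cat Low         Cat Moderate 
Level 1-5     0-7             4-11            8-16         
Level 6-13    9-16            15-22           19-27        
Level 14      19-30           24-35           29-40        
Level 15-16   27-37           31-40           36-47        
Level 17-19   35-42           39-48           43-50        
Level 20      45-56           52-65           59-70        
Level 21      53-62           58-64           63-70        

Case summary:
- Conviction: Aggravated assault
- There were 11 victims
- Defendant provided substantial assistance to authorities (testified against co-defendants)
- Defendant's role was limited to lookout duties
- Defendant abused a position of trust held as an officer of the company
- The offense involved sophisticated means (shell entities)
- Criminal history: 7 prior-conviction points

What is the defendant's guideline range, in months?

Base offense level for aggravated assault: 12.
§1 applies (level before this adjustment is 12 ≥ 9, so +3): 12 + 3 = 15.
§2 applies: 15 − 1 = 14.
§3 applies (level before this adjustment is 14 < 18, so +1): 14 + 1 = 15.
§4 applies: 15 − 2 = 13.
§5 applies: 13 + 2 = 15.
Final offense level: 15.
Criminal history: 7 prior points → Category Moderate (6+).
Level 15 falls in the 15-16 band.
Grid: Level 15-16 × Category Moderate = 36-47 months.

36-47 months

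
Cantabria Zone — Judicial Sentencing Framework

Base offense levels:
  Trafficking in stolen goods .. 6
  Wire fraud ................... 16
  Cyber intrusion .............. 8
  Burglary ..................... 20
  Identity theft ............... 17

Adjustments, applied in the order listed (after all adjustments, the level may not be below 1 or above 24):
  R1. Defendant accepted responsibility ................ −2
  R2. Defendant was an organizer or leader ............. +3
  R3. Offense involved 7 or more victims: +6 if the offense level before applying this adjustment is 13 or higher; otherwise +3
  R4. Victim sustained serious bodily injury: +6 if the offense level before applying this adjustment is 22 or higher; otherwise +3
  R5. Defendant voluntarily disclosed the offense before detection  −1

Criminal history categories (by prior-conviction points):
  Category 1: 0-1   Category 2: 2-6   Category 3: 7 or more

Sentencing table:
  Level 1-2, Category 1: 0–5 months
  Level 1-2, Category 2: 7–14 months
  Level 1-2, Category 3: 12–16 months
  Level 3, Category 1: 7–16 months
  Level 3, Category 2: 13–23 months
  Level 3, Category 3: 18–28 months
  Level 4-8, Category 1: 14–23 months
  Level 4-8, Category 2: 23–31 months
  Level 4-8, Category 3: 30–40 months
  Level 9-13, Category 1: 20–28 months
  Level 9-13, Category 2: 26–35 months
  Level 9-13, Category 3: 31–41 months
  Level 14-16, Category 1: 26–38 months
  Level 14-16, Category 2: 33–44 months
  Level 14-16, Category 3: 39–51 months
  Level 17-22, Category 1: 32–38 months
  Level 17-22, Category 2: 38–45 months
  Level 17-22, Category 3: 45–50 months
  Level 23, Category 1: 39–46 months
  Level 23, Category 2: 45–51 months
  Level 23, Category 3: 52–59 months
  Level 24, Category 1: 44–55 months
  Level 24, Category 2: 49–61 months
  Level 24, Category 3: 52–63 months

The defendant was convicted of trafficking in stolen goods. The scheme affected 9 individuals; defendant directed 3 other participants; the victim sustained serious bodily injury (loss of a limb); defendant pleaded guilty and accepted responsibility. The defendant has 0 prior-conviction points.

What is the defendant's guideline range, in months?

Base offense level for trafficking in stolen goods: 6.
R1 applies: 6 − 2 = 4.
R2 applies: 4 + 3 = 7.
R3 applies (level before this adjustment is 7 < 13, so +3): 7 + 3 = 10.
R4 applies (level before this adjustment is 10 < 22, so +3): 10 + 3 = 13.
R5 does not apply.
Final offense level: 13.
Criminal history: 0 prior points → Category 1 (0-1).
Level 13 falls in the 9-13 band.
Grid: Level 9-13 × Category 1 = 20-28 months.

20-28 months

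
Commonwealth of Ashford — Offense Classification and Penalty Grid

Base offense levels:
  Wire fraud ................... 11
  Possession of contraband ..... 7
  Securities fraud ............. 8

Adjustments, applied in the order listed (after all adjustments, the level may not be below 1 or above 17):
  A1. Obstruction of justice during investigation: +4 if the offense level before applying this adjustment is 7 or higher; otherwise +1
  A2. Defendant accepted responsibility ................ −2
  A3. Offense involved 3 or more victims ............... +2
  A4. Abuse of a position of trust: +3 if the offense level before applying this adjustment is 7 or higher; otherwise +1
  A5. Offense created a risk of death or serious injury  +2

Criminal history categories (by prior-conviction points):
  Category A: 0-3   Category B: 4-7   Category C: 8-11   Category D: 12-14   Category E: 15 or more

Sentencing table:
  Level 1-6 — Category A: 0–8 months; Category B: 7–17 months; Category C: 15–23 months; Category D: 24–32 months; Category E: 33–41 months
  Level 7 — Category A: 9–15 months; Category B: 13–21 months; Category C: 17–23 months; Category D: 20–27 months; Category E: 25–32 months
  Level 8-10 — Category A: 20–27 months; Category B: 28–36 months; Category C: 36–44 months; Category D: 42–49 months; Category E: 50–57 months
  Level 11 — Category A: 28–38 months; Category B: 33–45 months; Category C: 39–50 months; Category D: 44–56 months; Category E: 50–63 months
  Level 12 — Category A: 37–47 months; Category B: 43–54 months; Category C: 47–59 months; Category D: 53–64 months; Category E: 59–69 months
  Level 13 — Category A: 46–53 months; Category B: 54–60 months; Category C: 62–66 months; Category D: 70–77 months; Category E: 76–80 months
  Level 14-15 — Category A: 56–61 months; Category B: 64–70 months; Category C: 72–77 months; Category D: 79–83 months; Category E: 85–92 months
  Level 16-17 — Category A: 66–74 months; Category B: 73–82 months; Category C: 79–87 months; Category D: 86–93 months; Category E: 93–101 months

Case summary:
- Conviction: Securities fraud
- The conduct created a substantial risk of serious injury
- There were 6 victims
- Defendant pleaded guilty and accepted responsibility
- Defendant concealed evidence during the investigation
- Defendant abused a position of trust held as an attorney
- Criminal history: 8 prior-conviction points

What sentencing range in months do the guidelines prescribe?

79-87 months

Base offense level for securities fraud: 8.
A1 applies (level before this adjustment is 8 ≥ 7, so +4): 8 + 4 = 12.
A2 applies: 12 − 2 = 10.
A3 applies: 10 + 2 = 12.
A4 applies (level before this adjustment is 12 ≥ 7, so +3): 12 + 3 = 15.
A5 applies: 15 + 2 = 17.
Final offense level: 17.
Criminal history: 8 prior points → Category C (8-11).
Level 17 falls in the 16-17 band.
Grid: Level 16-17 × Category C = 79-87 months.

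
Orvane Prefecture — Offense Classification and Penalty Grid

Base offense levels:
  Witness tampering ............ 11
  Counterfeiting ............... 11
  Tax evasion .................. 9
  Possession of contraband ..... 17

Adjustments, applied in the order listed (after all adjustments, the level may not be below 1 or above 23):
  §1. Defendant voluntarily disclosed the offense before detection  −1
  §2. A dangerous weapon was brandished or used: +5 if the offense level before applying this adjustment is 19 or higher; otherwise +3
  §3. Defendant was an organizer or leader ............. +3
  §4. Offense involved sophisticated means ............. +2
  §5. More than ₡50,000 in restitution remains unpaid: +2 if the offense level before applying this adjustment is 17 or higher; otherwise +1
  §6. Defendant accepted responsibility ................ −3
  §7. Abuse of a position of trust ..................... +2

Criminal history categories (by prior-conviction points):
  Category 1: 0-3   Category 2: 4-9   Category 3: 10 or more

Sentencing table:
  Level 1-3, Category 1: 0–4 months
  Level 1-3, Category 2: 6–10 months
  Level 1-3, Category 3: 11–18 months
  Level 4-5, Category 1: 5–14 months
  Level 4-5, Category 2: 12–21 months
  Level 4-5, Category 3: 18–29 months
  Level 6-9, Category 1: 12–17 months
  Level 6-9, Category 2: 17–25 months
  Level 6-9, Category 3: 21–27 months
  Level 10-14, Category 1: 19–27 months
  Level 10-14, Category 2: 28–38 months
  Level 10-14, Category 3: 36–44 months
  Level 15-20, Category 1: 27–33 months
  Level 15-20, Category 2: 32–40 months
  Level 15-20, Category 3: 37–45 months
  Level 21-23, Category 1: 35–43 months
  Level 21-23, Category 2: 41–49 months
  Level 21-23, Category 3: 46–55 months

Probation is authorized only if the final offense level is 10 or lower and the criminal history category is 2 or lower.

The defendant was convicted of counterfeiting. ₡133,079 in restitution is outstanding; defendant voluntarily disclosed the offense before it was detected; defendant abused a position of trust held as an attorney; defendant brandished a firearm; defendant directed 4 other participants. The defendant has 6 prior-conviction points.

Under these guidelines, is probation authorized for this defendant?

No

Base offense level for counterfeiting: 11.
§1 applies: 11 − 1 = 10.
§2 applies (level before this adjustment is 10 < 19, so +3): 10 + 3 = 13.
§3 applies: 13 + 3 = 16.
§5 applies (level before this adjustment is 16 < 17, so +1): 16 + 1 = 17.
§7 applies: 17 + 2 = 19.
Final offense level: 19.
Criminal history: 6 prior points → Category 2 (4-9).
Level 19 falls in the 15-20 band.
Grid: Level 15-20 × Category 2 = 32-40 months.
Probation check: level 19 > 10 and category 2 ≤ 2 → not eligible.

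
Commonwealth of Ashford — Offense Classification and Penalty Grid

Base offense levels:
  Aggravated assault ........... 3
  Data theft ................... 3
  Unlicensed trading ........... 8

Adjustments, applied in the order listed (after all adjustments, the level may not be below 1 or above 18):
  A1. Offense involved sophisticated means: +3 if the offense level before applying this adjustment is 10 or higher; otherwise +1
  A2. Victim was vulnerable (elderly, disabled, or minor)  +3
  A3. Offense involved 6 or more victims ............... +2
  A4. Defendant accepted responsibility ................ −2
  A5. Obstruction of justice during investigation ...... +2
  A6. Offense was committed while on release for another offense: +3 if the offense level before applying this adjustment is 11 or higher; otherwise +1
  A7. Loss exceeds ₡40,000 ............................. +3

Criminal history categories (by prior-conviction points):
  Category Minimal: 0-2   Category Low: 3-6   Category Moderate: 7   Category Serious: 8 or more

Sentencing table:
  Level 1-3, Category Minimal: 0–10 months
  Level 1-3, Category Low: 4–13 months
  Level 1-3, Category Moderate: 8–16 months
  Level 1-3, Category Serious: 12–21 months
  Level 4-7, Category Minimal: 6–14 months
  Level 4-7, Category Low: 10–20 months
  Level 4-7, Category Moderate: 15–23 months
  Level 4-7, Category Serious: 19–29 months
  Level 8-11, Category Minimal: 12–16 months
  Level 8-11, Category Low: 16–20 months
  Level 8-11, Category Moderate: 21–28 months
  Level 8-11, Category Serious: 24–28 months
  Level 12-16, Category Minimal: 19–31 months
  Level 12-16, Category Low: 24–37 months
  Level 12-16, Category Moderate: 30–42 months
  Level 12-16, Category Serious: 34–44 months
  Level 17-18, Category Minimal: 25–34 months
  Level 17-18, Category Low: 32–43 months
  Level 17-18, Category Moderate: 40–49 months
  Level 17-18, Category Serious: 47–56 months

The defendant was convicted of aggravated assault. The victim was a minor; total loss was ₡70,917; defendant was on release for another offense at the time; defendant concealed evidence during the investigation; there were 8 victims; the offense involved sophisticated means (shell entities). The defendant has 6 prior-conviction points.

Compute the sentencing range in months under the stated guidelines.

Base offense level for aggravated assault: 3.
A1 applies (level before this adjustment is 3 < 10, so +1): 3 + 1 = 4.
A2 applies: 4 + 3 = 7.
A3 applies: 7 + 2 = 9.
A5 applies: 9 + 2 = 11.
A6 applies (level before this adjustment is 11 ≥ 11, so +3): 11 + 3 = 14.
A7 applies: 14 + 3 = 17.
Final offense level: 17.
Criminal history: 6 prior points → Category Low (3-6).
Level 17 falls in the 17-18 band.
Grid: Level 17-18 × Category Low = 32-43 months.

32-43 months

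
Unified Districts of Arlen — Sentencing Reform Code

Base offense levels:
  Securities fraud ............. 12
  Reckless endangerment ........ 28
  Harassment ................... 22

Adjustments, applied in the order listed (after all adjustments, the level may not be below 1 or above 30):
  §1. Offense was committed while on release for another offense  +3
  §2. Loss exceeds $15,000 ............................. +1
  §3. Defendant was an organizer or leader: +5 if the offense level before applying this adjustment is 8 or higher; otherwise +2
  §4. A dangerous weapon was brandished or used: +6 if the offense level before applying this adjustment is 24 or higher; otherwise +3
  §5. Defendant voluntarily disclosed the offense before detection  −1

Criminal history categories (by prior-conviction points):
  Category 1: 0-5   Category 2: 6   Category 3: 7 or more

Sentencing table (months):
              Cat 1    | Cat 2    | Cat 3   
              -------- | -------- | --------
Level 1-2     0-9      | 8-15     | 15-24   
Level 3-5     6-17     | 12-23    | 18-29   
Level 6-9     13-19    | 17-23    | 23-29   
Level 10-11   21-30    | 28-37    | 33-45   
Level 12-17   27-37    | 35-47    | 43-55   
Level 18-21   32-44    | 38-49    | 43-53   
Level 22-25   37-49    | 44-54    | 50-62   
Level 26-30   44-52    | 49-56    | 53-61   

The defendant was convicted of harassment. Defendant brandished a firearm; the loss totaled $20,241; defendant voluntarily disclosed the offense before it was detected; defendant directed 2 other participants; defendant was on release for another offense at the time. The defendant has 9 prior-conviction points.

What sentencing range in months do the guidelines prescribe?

53-61 months

Base offense level for harassment: 22.
§1 applies: 22 + 3 = 25.
§2 applies: 25 + 1 = 26.
§3 applies (level before this adjustment is 26 ≥ 8, so +5): 26 + 5 = 31.
§4 applies (level before this adjustment is 31 ≥ 24, so +6): 31 + 6 = 37.
§5 applies: 37 − 1 = 36.
Level 36 exceeds the maximum of 30; capped at 30.
Final offense level: 30.
Criminal history: 9 prior points → Category 3 (7+).
Level 30 falls in the 26-30 band.
Grid: Level 26-30 × Category 3 = 53-61 months.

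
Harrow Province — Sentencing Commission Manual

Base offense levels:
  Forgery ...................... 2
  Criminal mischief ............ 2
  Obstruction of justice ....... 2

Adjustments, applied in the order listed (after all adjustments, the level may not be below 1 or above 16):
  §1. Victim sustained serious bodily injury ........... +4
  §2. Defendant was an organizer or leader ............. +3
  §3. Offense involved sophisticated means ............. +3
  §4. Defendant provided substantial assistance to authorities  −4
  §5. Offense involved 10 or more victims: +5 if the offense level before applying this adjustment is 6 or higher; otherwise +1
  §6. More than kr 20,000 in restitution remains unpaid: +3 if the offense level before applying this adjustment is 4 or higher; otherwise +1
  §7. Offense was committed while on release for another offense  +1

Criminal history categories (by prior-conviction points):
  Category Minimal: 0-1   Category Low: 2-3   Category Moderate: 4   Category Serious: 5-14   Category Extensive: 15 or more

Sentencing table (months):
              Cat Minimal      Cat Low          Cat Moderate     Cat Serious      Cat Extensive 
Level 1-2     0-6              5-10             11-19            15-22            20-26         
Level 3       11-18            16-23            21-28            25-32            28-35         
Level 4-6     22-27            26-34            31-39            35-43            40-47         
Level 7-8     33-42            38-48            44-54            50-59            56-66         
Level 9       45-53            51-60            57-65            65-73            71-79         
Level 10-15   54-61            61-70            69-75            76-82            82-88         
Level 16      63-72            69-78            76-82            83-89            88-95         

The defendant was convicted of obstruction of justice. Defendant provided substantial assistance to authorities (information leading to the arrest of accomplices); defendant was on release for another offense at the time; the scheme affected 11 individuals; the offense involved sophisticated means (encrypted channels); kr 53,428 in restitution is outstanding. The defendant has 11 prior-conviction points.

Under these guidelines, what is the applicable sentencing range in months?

Base offense level for obstruction of justice: 2.
§1 does not apply.
§3 applies: 2 + 3 = 5.
§4 applies: 5 − 4 = 1.
§5 applies (level before this adjustment is 1 < 6, so +1): 1 + 1 = 2.
§6 applies (level before this adjustment is 2 < 4, so +1): 2 + 1 = 3.
§7 applies: 3 + 1 = 4.
Final offense level: 4.
Criminal history: 11 prior points → Category Serious (5-14).
Level 4 falls in the 4-6 band.
Grid: Level 4-6 × Category Serious = 35-43 months.

35-43 months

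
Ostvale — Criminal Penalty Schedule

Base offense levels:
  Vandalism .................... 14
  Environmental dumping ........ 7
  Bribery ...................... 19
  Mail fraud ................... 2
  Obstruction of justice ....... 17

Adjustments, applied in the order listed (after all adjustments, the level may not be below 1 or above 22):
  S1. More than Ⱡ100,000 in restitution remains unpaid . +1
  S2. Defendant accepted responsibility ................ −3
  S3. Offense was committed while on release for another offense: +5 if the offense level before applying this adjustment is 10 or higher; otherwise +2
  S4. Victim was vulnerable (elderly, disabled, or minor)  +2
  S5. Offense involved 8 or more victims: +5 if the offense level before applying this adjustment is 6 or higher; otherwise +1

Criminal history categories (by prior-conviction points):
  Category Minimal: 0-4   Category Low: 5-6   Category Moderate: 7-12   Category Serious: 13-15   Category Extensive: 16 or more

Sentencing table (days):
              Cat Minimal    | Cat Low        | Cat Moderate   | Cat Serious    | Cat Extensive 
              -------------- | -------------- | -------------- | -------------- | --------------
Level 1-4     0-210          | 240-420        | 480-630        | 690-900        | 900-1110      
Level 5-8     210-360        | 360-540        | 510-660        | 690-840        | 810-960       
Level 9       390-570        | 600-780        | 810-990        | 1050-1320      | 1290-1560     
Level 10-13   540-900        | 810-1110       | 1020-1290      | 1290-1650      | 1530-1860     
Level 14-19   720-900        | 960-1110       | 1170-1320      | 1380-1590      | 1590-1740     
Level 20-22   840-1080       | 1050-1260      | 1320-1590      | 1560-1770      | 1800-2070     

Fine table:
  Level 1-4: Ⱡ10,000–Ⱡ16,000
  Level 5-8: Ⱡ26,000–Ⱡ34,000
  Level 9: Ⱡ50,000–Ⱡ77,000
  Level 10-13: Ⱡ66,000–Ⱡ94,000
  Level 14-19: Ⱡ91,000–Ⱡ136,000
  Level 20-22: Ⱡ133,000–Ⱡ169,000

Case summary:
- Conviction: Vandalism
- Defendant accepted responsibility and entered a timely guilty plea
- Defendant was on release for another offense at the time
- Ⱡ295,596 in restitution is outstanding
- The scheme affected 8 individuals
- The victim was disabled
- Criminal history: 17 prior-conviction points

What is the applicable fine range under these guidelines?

Ⱡ133,000–Ⱡ169,000

Base offense level for vandalism: 14.
S1 applies: 14 + 1 = 15.
S2 applies: 15 − 3 = 12.
S3 applies (level before this adjustment is 12 ≥ 10, so +5): 12 + 5 = 17.
S4 applies: 17 + 2 = 19.
S5 applies (level before this adjustment is 19 ≥ 6, so +5): 19 + 5 = 24.
Level 24 exceeds the maximum of 22; capped at 22.
Final offense level: 22.
Level 22 falls in the 20-22 band.
Fine table: Level 20-22 → Ⱡ133,000–Ⱡ169,000.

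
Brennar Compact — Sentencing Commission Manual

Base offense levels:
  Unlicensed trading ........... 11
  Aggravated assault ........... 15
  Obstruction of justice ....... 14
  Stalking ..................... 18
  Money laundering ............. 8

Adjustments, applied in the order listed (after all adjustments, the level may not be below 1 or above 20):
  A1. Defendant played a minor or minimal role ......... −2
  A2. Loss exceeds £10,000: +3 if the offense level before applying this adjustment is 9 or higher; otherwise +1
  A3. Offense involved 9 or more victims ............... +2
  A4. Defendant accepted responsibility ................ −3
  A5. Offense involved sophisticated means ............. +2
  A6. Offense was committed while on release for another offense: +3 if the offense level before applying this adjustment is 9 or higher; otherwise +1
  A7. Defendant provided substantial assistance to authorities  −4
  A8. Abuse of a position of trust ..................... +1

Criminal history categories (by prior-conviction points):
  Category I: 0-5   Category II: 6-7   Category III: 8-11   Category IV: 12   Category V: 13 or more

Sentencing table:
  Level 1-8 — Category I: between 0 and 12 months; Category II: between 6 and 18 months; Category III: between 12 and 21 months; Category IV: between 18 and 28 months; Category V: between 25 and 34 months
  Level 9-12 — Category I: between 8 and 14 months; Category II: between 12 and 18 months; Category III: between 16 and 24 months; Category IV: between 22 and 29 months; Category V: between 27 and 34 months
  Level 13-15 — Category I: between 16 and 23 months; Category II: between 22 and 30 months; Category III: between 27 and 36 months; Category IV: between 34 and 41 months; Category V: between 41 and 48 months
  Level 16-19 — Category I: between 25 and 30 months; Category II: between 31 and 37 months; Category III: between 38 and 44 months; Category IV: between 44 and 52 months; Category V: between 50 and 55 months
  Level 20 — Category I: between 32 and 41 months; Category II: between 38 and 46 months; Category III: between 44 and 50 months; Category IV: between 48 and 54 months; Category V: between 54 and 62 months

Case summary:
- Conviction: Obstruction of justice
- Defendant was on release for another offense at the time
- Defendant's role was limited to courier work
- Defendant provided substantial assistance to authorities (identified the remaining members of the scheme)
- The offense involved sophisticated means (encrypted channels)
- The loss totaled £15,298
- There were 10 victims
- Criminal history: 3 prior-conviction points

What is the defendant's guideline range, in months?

Base offense level for obstruction of justice: 14.
A1 applies: 14 − 2 = 12.
A2 applies (level before this adjustment is 12 ≥ 9, so +3): 12 + 3 = 15.
A3 applies: 15 + 2 = 17.
A4 does not apply.
A5 applies: 17 + 2 = 19.
A6 applies (level before this adjustment is 19 ≥ 9, so +3): 19 + 3 = 22.
A7 applies: 22 − 4 = 18.
Final offense level: 18.
Criminal history: 3 prior points → Category I (0-5).
Level 18 falls in the 16-19 band.
Grid: Level 16-19 × Category I = 25-30 months.

25-30 months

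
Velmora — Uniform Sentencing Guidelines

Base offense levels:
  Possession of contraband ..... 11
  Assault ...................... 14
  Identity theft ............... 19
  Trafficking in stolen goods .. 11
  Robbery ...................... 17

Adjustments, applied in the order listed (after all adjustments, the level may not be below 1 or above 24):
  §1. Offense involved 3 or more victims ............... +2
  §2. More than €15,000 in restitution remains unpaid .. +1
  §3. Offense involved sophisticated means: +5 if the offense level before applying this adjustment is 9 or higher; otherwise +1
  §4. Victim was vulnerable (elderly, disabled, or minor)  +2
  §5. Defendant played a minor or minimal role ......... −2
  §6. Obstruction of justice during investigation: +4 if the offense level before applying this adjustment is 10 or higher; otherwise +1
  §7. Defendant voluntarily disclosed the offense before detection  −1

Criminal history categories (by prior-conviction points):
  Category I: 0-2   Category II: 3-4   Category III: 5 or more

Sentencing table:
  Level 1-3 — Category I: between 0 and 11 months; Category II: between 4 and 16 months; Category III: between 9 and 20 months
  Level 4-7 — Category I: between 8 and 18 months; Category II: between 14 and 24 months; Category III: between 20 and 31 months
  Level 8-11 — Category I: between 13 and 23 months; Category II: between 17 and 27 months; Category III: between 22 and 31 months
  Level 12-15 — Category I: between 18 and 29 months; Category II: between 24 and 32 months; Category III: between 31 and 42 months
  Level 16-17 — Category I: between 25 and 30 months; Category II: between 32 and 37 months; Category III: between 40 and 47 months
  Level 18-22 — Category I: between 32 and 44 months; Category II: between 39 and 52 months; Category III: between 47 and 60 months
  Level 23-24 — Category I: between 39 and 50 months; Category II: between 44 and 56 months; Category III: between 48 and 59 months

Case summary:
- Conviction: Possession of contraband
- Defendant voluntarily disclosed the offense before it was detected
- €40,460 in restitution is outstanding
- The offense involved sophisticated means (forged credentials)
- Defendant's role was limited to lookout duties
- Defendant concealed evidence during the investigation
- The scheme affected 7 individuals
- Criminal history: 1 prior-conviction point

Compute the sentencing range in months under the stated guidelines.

32-44 months

Base offense level for possession of contraband: 11.
§1 applies: 11 + 2 = 13.
§2 applies: 13 + 1 = 14.
§3 applies (level before this adjustment is 14 ≥ 9, so +5): 14 + 5 = 19.
§5 applies: 19 − 2 = 17.
§6 applies (level before this adjustment is 17 ≥ 10, so +4): 17 + 4 = 21.
§7 applies: 21 − 1 = 20.
Final offense level: 20.
Criminal history: 1 prior point → Category I (0-2).
Level 20 falls in the 18-22 band.
Grid: Level 18-22 × Category I = 32-44 months.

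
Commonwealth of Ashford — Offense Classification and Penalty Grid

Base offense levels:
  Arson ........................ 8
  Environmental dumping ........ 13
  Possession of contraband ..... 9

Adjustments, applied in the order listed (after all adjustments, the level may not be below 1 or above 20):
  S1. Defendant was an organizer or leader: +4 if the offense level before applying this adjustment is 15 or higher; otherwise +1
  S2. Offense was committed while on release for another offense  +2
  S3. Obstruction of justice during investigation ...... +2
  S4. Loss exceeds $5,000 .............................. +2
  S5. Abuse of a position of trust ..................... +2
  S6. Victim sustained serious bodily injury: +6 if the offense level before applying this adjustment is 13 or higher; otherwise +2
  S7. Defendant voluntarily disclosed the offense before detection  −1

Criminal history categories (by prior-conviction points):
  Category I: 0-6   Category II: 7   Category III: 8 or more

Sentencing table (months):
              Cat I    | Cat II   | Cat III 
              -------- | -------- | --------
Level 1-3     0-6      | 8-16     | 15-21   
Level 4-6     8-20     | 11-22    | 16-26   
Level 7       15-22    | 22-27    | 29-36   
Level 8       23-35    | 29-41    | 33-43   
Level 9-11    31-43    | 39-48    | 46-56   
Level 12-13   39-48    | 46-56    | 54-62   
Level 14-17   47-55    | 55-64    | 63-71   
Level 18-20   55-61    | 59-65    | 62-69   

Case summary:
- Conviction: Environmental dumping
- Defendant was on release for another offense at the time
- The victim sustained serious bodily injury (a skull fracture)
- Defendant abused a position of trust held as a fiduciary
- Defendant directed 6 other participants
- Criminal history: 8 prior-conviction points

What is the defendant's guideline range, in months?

62-69 months

Base offense level for environmental dumping: 13.
S1 applies (level before this adjustment is 13 < 15, so +1): 13 + 1 = 14.
S2 applies: 14 + 2 = 16.
S3 does not apply.
S4 does not apply.
S5 applies: 16 + 2 = 18.
S6 applies (level before this adjustment is 18 ≥ 13, so +6): 18 + 6 = 24.
Level 24 exceeds the maximum of 20; capped at 20.
Final offense level: 20.
Criminal history: 8 prior points → Category III (8+).
Level 20 falls in the 18-20 band.
Grid: Level 18-20 × Category III = 62-69 months.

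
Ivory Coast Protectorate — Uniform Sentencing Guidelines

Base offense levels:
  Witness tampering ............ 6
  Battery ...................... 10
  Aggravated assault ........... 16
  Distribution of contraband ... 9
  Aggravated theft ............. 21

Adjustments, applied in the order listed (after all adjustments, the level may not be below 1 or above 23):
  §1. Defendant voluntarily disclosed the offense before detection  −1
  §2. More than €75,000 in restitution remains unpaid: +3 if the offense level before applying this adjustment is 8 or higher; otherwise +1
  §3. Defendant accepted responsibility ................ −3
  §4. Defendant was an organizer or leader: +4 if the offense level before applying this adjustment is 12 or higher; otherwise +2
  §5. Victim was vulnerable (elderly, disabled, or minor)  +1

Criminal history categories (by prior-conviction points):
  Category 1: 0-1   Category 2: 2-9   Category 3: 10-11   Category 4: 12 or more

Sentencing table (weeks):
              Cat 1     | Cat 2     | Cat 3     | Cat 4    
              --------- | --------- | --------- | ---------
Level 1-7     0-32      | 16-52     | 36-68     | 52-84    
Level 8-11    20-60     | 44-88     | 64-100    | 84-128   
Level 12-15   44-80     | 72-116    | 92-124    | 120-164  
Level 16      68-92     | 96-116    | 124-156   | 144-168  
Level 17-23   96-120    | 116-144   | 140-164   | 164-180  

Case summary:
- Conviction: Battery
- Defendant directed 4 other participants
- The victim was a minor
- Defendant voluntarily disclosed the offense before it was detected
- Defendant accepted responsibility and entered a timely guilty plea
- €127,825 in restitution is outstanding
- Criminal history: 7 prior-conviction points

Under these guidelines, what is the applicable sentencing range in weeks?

Base offense level for battery: 10.
§1 applies: 10 − 1 = 9.
§2 applies (level before this adjustment is 9 ≥ 8, so +3): 9 + 3 = 12.
§3 applies: 12 − 3 = 9.
§4 applies (level before this adjustment is 9 < 12, so +2): 9 + 2 = 11.
§5 applies: 11 + 1 = 12.
Final offense level: 12.
Criminal history: 7 prior points → Category 2 (2-9).
Level 12 falls in the 12-15 band.
Grid: Level 12-15 × Category 2 = 72-116 weeks.

72-116 weeks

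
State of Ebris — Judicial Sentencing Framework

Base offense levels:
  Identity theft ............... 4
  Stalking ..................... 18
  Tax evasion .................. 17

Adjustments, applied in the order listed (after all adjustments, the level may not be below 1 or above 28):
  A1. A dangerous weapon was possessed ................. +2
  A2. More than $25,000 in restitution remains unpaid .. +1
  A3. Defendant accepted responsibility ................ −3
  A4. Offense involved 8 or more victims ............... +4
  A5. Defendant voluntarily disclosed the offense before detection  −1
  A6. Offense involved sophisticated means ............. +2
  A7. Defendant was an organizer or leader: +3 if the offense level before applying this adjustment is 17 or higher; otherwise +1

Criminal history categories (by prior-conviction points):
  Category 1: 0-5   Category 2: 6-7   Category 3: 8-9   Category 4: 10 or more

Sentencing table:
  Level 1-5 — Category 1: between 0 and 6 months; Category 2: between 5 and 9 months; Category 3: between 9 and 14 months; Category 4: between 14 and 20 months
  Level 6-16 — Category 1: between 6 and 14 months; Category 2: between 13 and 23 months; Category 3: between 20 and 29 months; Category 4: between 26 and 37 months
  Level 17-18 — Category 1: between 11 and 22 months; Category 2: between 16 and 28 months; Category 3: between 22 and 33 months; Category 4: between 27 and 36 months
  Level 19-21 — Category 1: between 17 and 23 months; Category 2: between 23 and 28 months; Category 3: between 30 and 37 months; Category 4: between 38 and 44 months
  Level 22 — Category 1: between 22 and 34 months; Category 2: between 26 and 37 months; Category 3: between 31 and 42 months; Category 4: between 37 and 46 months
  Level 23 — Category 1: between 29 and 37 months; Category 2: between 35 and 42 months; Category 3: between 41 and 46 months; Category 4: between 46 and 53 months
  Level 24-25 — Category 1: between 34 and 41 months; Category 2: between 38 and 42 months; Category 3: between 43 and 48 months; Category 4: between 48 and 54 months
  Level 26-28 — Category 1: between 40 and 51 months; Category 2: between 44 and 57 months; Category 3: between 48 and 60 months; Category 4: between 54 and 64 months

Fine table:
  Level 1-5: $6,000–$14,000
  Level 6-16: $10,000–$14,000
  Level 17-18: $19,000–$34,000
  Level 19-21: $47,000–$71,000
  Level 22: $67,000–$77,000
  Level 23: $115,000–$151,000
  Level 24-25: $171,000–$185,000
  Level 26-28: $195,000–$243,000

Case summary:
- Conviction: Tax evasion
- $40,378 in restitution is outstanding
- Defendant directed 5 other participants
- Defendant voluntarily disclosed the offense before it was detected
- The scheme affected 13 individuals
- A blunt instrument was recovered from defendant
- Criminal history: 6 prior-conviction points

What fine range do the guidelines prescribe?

Base offense level for tax evasion: 17.
A1 applies: 17 + 2 = 19.
A2 applies: 19 + 1 = 20.
A3 does not apply.
A4 applies: 20 + 4 = 24.
A5 applies: 24 − 1 = 23.
A6 does not apply.
A7 applies (level before this adjustment is 23 ≥ 17, so +3): 23 + 3 = 26.
Final offense level: 26.
Level 26 falls in the 26-28 band.
Fine table: Level 26-28 → $195,000–$243,000.

$195,000–$243,000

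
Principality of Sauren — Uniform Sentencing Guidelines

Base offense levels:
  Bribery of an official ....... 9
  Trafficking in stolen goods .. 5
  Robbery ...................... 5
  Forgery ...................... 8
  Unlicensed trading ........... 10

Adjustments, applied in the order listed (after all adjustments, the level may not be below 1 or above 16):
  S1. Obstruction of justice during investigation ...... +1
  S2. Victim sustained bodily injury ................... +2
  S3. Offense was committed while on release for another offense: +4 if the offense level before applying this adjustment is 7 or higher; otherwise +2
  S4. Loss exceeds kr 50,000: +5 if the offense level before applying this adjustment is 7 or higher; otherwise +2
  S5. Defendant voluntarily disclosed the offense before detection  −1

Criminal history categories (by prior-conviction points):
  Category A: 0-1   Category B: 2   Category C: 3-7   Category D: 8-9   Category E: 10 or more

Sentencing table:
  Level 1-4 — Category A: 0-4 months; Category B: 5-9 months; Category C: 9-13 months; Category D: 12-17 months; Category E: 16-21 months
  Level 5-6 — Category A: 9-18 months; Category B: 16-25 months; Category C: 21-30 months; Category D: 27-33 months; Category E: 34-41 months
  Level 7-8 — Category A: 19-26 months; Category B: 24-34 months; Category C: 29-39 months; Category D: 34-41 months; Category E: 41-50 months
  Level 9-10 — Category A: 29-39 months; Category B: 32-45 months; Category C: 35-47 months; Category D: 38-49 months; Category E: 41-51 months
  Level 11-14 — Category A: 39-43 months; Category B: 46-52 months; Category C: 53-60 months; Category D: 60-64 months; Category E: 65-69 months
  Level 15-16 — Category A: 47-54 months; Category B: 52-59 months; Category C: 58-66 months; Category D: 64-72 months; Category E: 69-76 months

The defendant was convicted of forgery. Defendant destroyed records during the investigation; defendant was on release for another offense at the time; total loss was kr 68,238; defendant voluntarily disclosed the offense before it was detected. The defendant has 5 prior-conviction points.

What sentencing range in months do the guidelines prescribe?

58-66 months

Base offense level for forgery: 8.
S1 applies: 8 + 1 = 9.
S2 does not apply.
S3 applies (level before this adjustment is 9 ≥ 7, so +4): 9 + 4 = 13.
S4 applies (level before this adjustment is 13 ≥ 7, so +5): 13 + 5 = 18.
S5 applies: 18 − 1 = 17.
Level 17 exceeds the maximum of 16; capped at 16.
Final offense level: 16.
Criminal history: 5 prior points → Category C (3-7).
Level 16 falls in the 15-16 band.
Grid: Level 15-16 × Category C = 58-66 months.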